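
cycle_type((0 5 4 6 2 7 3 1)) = 8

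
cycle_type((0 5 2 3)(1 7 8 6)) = 4^2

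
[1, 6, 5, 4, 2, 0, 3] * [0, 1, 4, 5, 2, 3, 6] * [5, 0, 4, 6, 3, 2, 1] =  [0, 1, 6, 4, 3, 5, 2] 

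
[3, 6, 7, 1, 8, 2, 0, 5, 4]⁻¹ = [6, 3, 5, 0, 8, 7, 1, 2, 4]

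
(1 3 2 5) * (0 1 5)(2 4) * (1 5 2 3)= (0 5 2)(3 4)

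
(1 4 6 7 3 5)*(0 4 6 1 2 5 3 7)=(0 4 1 6)(2 5)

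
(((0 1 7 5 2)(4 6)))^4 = (0 2 5 7 1)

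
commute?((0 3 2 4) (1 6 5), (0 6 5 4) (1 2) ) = no:(0 3 2 4) (1 6 5)*(0 6 5 4) (1 2) = (0 3 1 5 2) (4 6), (0 6 5 4) (1 2)*(0 3 2 4) (1 6 5) = (0 5) (1 4 3 2 6) 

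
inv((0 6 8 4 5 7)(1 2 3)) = (0 7 5 4 8 6)(1 3 2)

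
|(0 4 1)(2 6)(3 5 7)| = 6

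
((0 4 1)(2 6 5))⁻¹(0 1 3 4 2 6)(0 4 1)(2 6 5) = (0 3 1 6 5 4)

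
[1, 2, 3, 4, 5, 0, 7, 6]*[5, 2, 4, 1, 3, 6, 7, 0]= [2, 4, 1, 3, 6, 5, 0, 7]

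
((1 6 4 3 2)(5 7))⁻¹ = (1 2 3 4 6)(5 7)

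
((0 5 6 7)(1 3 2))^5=(0 5 6 7)(1 2 3)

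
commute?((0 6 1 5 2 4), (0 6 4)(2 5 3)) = no:(0 6 1 5 2 4) * (0 6 4)(2 5 3) = (0 4 6 1 3 2), (0 6 4)(2 5 3) * (0 6 1 5 2 4) = (0 1 5 3 4 6)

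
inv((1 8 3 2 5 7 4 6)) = (1 6 4 7 5 2 3 8)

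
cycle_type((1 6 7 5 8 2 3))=7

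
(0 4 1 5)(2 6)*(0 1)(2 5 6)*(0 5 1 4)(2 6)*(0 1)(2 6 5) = (0 1 6)(2 5 4)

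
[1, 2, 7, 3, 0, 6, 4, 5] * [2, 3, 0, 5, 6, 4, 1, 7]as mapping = [0→3, 1→0, 2→7, 3→5, 4→2, 5→1, 6→6, 7→4]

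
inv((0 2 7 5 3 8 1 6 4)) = (0 4 6 1 8 3 5 7 2)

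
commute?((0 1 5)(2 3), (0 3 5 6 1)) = no:(0 1 5)(2 3) * (0 3 5 6 1) = (1 6)(2 5 3), (0 3 5 6 1) * (0 1 5)(2 3) = (0 2 3)(5 6)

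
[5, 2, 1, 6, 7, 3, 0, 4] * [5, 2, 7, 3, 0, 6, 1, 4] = [6, 7, 2, 1, 4, 3, 5, 0]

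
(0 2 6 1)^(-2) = (0 6)(1 2)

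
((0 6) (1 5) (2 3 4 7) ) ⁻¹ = (0 6) (1 5) (2 7 4 3) 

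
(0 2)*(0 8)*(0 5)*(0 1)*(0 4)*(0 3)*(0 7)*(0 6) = (0 2 8 5 1 4 3 7 6)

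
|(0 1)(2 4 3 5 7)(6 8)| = 10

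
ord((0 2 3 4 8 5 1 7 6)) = 9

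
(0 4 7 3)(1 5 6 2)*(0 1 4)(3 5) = (1 3)(2 4 7 5 6)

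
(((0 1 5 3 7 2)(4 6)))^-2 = (0 7 5)(1 2 3)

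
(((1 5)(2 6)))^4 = ()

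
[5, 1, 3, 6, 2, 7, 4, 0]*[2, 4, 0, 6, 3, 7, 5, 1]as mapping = [0→7, 1→4, 2→6, 3→5, 4→0, 5→1, 6→3, 7→2]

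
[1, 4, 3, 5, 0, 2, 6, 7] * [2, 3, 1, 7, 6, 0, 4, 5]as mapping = [0→3, 1→6, 2→7, 3→0, 4→2, 5→1, 6→4, 7→5]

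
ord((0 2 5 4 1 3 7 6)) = 8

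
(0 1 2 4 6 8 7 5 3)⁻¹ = (0 3 5 7 8 6 4 2 1)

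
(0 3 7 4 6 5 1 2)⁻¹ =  (0 2 1 5 6 4 7 3)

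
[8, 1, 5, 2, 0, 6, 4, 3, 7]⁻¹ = [4, 1, 3, 7, 6, 2, 5, 8, 0]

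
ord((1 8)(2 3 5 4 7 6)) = 6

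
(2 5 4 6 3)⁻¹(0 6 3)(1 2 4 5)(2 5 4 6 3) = (0 3 2)(1 5 6 4)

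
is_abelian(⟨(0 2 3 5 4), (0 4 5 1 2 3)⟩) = no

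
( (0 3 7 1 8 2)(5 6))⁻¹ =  (0 2 8 1 7 3)(5 6)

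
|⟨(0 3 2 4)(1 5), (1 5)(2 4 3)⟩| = 48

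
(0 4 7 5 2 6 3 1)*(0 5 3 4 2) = (0 2 6 4 7 3 1 5)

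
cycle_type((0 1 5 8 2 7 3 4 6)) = 9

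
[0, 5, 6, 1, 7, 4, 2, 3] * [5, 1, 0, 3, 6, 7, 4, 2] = [5, 7, 4, 1, 2, 6, 0, 3]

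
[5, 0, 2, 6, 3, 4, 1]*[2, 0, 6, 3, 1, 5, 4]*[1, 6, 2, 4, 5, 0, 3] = [0, 2, 3, 5, 4, 6, 1]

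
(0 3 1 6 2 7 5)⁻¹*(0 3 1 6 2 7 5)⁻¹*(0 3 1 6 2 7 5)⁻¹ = (0 2 3 7 1 5 6)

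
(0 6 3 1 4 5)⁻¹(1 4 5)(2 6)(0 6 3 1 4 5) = (0 4 5)(2 3)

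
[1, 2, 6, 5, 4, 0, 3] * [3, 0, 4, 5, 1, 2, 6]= [0, 4, 6, 2, 1, 3, 5]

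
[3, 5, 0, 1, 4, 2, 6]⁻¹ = [2, 3, 5, 0, 4, 1, 6]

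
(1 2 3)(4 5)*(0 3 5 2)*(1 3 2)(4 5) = (0 2 4 1)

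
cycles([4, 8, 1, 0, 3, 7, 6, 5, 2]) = (0 4 3)(1 8 2)(5 7)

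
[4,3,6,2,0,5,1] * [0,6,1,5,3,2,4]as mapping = [0→3,1→5,2→4,3→1,4→0,5→2,6→6]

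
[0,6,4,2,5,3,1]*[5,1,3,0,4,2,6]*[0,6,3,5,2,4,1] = [4,1,2,5,3,0,6]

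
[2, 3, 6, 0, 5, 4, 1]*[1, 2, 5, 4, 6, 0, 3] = [5, 4, 3, 1, 0, 6, 2]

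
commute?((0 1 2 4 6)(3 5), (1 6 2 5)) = no:(0 1 2 4 6)(3 5)*(1 6 2 5) = (0 6)(1 5 3)(2 4), (1 6 2 5)*(0 1 2 4 6)(3 5) = (0 1)(2 3 5)(4 6)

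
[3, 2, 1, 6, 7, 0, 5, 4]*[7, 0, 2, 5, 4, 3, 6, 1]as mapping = [0→5, 1→2, 2→0, 3→6, 4→1, 5→7, 6→3, 7→4]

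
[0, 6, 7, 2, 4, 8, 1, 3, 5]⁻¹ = [0, 6, 3, 7, 4, 8, 1, 2, 5]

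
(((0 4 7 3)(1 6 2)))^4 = (1 6 2)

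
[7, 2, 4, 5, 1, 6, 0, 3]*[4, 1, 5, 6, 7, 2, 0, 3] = [3, 5, 7, 2, 1, 0, 4, 6]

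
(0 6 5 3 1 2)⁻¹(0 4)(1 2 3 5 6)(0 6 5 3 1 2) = (0 1 3 5 2)(4 6)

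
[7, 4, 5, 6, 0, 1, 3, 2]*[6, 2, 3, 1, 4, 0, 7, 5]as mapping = [0→5, 1→4, 2→0, 3→7, 4→6, 5→2, 6→1, 7→3]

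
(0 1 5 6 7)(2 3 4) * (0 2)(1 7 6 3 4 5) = (0 7 2 4)(3 5)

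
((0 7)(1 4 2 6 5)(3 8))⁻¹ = (0 7)(1 5 6 2 4)(3 8)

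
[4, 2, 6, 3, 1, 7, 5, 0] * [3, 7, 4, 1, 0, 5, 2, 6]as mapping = [0→0, 1→4, 2→2, 3→1, 4→7, 5→6, 6→5, 7→3]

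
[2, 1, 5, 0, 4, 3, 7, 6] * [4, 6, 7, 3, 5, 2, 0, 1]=[7, 6, 2, 4, 5, 3, 1, 0]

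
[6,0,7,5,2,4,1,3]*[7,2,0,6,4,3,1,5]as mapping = [0→1,1→7,2→5,3→3,4→0,5→4,6→2,7→6]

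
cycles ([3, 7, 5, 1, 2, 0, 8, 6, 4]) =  (0 3 1 7 6 8 4 2 5)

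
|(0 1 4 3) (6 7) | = 4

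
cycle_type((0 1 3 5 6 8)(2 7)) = 2.6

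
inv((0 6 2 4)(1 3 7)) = (0 4 2 6)(1 7 3)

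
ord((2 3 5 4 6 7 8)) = 7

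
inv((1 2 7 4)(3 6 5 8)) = (1 4 7 2)(3 8 5 6)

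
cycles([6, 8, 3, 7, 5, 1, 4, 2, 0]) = (0 6 4 5 1 8)(2 3 7)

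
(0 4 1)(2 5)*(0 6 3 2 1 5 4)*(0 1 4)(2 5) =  (0 1 6 3 5 4 2)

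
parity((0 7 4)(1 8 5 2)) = odd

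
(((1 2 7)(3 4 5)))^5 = (1 7 2)(3 5 4)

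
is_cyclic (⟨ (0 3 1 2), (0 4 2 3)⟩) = no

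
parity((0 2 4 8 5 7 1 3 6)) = even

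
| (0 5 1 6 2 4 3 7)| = 8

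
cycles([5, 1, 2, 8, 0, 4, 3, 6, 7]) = (0 5 4)(3 8 7 6)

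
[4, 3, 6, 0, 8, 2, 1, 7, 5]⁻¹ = [3, 6, 5, 1, 0, 8, 2, 7, 4]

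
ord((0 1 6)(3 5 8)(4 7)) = 6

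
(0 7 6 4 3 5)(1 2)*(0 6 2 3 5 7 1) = (0 1 3 7 2)(4 5 6)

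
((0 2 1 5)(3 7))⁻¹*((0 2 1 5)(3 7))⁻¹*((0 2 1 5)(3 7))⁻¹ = (0 2 1 5)(3 7)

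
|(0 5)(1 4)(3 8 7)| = 6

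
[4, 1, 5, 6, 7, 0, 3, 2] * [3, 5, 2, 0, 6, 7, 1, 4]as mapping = [0→6, 1→5, 2→7, 3→1, 4→4, 5→3, 6→0, 7→2]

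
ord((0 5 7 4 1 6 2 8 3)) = 9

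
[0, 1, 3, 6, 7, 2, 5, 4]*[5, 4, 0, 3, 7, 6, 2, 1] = [5, 4, 3, 2, 1, 0, 6, 7]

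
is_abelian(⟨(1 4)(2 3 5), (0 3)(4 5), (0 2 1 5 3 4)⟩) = no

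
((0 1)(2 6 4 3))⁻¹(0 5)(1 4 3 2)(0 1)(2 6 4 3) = (0 3 2 6)(1 5)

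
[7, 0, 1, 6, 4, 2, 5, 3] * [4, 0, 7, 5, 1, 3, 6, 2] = [2, 4, 0, 6, 1, 7, 3, 5]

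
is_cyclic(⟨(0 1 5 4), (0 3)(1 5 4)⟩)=no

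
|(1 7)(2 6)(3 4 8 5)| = 4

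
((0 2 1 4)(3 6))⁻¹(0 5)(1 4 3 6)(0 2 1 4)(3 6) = (0 6 3 4)(2 5)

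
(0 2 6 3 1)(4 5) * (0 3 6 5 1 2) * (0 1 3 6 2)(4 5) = (0 1 6 2 4 3)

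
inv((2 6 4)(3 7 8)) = (2 4 6)(3 8 7)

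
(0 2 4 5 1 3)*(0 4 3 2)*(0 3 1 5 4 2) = (0 3 2 1)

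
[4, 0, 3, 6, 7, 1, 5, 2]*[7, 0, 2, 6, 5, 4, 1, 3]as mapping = [0→5, 1→7, 2→6, 3→1, 4→3, 5→0, 6→4, 7→2]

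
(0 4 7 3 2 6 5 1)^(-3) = (0 6 7 1 2 4 5 3)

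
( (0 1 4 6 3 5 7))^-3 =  (0 3 1 5 4 7 6)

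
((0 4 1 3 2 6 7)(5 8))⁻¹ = (0 7 6 2 3 1 4)(5 8)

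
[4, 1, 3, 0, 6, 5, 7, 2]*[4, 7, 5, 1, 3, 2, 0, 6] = [3, 7, 1, 4, 0, 2, 6, 5]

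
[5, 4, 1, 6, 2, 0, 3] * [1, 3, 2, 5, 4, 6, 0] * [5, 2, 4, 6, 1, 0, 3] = [3, 1, 6, 5, 4, 2, 0]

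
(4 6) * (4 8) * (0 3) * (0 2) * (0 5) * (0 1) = (0 3 2 5 1)(4 6 8)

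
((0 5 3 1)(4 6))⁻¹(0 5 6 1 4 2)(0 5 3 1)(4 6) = (0 6 2 5 3 4)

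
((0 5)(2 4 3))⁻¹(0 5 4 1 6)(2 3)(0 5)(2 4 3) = (0 3 1 6 5)(2 4)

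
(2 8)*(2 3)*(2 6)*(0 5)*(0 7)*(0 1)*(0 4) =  (0 5 7 1 4)(2 8 3 6)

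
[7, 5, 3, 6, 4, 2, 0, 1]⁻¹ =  [6, 7, 5, 2, 4, 1, 3, 0]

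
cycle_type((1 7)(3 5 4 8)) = 2.4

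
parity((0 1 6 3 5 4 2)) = even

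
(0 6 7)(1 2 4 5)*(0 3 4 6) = (1 2 6 7 3 4 5)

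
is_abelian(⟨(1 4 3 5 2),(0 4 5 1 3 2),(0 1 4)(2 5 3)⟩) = no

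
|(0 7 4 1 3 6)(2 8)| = 6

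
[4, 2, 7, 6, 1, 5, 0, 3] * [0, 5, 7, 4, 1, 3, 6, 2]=[1, 7, 2, 6, 5, 3, 0, 4]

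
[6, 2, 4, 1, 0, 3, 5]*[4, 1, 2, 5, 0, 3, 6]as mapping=[0→6, 1→2, 2→0, 3→1, 4→4, 5→5, 6→3]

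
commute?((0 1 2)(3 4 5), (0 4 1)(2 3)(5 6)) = no:(0 1 2)(3 4 5)*(0 4 1)(2 3)(5 6) = (1 3)(2 4 6 5), (0 4 1)(2 3)(5 6)*(0 1 2)(3 4 5) = (0 5 6 3)(2 4)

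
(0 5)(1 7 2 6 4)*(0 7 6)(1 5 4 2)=(0 4 5 7 1 6 2)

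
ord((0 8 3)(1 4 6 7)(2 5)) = 12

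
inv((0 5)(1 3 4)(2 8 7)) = (0 5)(1 4 3)(2 7 8)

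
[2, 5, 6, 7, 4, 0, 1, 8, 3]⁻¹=[5, 6, 0, 8, 4, 1, 2, 3, 7]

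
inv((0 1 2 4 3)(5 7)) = (0 3 4 2 1)(5 7)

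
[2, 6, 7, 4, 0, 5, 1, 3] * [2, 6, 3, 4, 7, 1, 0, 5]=[3, 0, 5, 7, 2, 1, 6, 4]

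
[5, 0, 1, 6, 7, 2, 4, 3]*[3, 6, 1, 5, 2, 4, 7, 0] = [4, 3, 6, 7, 0, 1, 2, 5]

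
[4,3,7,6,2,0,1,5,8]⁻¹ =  [5,6,4,1,0,7,3,2,8]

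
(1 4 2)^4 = (1 4 2)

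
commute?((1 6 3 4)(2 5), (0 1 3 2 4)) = no:(1 6 3 4)(2 5) * (0 1 3 2 4) = (0 1 6 2 5 4 3), (0 1 3 2 4) * (1 6 3 4)(2 5) = (0 6 3 5 2 1 4)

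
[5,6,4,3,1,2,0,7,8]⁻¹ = [6,4,5,3,2,0,1,7,8]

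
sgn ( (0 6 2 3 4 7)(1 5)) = 1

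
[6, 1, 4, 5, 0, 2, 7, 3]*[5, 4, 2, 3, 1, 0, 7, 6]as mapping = [0→7, 1→4, 2→1, 3→0, 4→5, 5→2, 6→6, 7→3]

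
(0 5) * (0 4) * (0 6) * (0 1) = (0 5 4 6 1)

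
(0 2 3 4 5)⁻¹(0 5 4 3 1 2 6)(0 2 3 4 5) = (0 5 4 1 3 6 2)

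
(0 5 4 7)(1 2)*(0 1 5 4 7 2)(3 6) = (0 4 2 5 7 1)(3 6)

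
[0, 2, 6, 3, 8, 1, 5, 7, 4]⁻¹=[0, 5, 1, 3, 8, 6, 2, 7, 4]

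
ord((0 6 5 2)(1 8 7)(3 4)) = 12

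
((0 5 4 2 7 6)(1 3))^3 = (0 2)(1 3)(4 6)(5 7)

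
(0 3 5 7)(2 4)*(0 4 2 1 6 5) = (0 3)(1 6 5 7 4)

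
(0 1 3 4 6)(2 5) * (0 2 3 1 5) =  (0 5 3 4 6 2)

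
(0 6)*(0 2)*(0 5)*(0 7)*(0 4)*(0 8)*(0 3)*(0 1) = (0 6 2 5 7 4 8 3 1)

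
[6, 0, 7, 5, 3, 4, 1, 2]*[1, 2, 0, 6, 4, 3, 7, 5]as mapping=[0→7, 1→1, 2→5, 3→3, 4→6, 5→4, 6→2, 7→0]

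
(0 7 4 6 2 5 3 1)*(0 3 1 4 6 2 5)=(0 7 6 5 1 3 4 2)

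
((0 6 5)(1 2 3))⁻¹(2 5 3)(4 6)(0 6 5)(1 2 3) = (0 1 3)(4 5)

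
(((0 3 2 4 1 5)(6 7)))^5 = (0 5 1 4 2 3)(6 7)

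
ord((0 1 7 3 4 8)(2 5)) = 6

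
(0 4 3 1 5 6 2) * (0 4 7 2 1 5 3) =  (0 7 2 4)(1 3 5 6)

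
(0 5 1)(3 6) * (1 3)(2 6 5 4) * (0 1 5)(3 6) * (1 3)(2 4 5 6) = (0 5 2 1 3)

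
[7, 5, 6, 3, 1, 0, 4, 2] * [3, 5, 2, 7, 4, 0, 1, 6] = [6, 0, 1, 7, 5, 3, 4, 2]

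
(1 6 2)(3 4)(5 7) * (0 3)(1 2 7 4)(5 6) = (0 3 1 5 4)(6 7)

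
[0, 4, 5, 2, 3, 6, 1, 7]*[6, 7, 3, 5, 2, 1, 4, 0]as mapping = [0→6, 1→2, 2→1, 3→3, 4→5, 5→4, 6→7, 7→0]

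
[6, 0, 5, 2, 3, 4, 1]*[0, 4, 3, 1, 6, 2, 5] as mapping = [0→5, 1→0, 2→2, 3→3, 4→1, 5→6, 6→4] 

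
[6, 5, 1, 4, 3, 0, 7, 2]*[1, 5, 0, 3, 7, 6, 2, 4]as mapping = [0→2, 1→6, 2→5, 3→7, 4→3, 5→1, 6→4, 7→0]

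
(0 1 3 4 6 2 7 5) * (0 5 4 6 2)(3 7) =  (0 1 7 4 2 3 6)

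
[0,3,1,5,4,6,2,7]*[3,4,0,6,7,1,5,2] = [3,6,4,1,7,5,0,2]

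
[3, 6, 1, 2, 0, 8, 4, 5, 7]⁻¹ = [4, 2, 3, 0, 6, 7, 1, 8, 5]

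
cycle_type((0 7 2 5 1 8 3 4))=8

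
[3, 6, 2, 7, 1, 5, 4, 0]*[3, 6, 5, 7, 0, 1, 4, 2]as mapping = [0→7, 1→4, 2→5, 3→2, 4→6, 5→1, 6→0, 7→3]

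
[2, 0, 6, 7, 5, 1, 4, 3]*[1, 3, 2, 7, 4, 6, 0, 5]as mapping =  [0→2, 1→1, 2→0, 3→5, 4→6, 5→3, 6→4, 7→7]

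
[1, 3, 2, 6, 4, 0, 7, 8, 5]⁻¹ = [5, 0, 2, 1, 4, 8, 3, 6, 7]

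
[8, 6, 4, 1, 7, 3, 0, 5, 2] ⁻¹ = [6, 3, 8, 5, 2, 7, 1, 4, 0] 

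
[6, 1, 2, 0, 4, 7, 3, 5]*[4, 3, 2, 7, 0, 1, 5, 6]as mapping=[0→5, 1→3, 2→2, 3→4, 4→0, 5→6, 6→7, 7→1]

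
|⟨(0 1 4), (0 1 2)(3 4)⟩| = 120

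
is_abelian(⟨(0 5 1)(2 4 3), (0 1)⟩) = no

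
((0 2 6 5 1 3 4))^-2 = (0 3 5 2 4 1 6)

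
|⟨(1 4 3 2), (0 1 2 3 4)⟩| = 120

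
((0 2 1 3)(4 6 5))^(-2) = (0 1)(2 3)(4 6 5)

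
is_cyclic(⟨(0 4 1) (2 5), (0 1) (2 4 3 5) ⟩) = no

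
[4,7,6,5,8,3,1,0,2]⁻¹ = [7,6,8,5,0,3,2,1,4]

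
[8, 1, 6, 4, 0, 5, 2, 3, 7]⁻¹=[4, 1, 6, 7, 3, 5, 2, 8, 0]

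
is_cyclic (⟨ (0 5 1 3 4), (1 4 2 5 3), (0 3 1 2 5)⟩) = no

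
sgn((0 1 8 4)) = -1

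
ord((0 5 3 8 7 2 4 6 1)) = 9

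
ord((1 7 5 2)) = 4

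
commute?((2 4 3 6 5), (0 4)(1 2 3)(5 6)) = no:(2 4 3 6 5) * (0 4)(1 2 3)(5 6) = (0 4 1 2)(3 5), (0 4)(1 2 3)(5 6) * (2 4 3 6 5) = (0 3 1 4)(2 6)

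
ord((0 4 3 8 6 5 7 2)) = 8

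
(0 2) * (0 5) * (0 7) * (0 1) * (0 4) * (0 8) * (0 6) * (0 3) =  (0 2 5 7 1 4 8 6 3)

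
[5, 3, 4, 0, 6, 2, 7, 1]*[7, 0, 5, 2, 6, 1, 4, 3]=[1, 2, 6, 7, 4, 5, 3, 0]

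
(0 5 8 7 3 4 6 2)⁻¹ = (0 2 6 4 3 7 8 5)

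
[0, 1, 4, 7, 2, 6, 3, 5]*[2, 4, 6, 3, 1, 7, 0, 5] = [2, 4, 1, 5, 6, 0, 3, 7]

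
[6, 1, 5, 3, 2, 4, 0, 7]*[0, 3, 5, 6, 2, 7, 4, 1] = [4, 3, 7, 6, 5, 2, 0, 1]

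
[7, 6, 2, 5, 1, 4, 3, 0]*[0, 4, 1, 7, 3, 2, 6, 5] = [5, 6, 1, 2, 4, 3, 7, 0]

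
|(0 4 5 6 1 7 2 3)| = 8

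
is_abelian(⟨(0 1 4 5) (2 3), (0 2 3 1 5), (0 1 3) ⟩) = no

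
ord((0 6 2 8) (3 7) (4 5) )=4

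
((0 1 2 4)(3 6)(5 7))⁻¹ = (0 4 2 1)(3 6)(5 7)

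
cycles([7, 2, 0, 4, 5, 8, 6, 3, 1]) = (0 7 3 4 5 8 1 2)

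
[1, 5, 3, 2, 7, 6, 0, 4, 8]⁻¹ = [6, 0, 3, 2, 7, 1, 5, 4, 8]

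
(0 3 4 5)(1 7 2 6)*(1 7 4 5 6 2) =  (0 3 5)(1 4 6 7)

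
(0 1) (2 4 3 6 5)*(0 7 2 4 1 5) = (0 5 4 3 6) (1 7 2) 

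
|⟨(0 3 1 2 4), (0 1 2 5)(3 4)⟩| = 360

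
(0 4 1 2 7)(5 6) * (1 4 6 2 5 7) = (0 6 7)(1 5 2)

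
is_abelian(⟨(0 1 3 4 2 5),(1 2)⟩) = no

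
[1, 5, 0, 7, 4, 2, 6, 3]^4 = [0, 1, 2, 3, 4, 5, 6, 7]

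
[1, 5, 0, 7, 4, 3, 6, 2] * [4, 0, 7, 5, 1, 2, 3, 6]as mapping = [0→0, 1→2, 2→4, 3→6, 4→1, 5→5, 6→3, 7→7]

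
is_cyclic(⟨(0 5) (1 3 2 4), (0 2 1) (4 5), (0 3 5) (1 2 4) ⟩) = no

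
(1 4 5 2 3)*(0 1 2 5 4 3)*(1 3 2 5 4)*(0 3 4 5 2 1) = (0 4)(2 3)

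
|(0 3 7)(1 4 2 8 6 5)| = 6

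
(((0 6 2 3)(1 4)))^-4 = ()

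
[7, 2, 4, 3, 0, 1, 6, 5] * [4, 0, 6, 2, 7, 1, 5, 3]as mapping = [0→3, 1→6, 2→7, 3→2, 4→4, 5→0, 6→5, 7→1]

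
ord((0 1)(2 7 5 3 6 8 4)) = 14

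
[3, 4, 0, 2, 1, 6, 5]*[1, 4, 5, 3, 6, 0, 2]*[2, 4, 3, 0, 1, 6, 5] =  [0, 5, 4, 6, 1, 3, 2]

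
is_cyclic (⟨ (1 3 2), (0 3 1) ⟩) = no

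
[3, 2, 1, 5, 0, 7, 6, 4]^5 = [0, 2, 1, 3, 4, 5, 6, 7]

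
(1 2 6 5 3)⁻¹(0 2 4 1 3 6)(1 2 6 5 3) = (0 6 4 2 1 5)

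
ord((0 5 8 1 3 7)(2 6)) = 6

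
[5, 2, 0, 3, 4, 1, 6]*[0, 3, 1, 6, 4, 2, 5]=[2, 1, 0, 6, 4, 3, 5]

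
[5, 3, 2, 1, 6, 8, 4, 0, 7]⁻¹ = [7, 3, 2, 1, 6, 0, 4, 8, 5]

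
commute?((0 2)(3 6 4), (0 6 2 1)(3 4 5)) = no:(0 2)(3 6 4) * (0 6 2 1)(3 4 5) = (0 1)(2 6 5 3), (0 6 2 1)(3 4 5) * (0 2)(3 6 4) = (0 4 5 6)(1 2)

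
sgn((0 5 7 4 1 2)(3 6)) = 1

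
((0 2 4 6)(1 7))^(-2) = (0 4)(2 6)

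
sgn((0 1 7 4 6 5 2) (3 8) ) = -1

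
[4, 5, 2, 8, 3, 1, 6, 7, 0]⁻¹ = [8, 5, 2, 4, 0, 1, 6, 7, 3]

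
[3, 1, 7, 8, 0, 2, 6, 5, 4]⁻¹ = [4, 1, 5, 0, 8, 7, 6, 2, 3]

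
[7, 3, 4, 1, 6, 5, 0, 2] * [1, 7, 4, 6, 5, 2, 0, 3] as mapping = [0→3, 1→6, 2→5, 3→7, 4→0, 5→2, 6→1, 7→4] 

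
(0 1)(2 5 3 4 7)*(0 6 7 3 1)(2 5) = (1 6 7 5)(3 4)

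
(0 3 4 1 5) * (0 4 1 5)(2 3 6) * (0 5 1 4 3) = (0 6 2)(1 5 3 4)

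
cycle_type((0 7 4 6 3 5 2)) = 7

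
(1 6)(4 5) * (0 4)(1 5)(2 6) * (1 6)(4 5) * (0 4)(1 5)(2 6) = (0 1 6)(2 5 4)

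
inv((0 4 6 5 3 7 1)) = (0 1 7 3 5 6 4)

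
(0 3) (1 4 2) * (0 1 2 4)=(0 3 1) 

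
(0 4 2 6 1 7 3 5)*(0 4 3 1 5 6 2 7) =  (0 3 6 5 4 7 1)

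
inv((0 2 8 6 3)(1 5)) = (0 3 6 8 2)(1 5)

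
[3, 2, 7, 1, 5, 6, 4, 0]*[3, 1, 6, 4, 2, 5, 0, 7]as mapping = [0→4, 1→6, 2→7, 3→1, 4→5, 5→0, 6→2, 7→3]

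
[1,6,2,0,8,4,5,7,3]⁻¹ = [3,0,2,8,5,6,1,7,4]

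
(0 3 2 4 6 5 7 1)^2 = (0 2 6 7)(1 3 4 5)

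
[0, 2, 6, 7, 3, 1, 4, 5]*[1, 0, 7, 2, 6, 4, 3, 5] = [1, 7, 3, 5, 2, 0, 6, 4]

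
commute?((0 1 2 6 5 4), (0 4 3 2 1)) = no:(0 1 2 6 5 4) * (0 4 3 2 1) = (2 6 5 3), (0 4 3 2 1) * (0 1 2 6 5 4) = (3 6 5 4)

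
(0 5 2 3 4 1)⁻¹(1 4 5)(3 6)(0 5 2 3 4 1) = (0 1 2)(4 6)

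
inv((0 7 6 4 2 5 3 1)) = (0 1 3 5 2 4 6 7)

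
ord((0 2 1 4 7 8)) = 6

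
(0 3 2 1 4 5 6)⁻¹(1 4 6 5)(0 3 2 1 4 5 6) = (0 6 4 5)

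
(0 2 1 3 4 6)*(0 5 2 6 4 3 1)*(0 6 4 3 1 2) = (0 4 3 1 2 6 5)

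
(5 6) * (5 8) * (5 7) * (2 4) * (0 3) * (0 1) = (0 3 1)(2 4)(5 6 8 7)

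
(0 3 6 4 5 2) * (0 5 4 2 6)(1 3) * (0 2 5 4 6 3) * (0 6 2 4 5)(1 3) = (0 3 4 2 5 1 6)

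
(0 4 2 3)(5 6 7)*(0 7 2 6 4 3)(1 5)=(0 3 7 1 5 4 6 2)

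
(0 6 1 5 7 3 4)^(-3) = (0 7 6 3 1 4 5)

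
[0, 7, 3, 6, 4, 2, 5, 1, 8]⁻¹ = [0, 7, 5, 2, 4, 6, 3, 1, 8]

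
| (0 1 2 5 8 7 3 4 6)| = 9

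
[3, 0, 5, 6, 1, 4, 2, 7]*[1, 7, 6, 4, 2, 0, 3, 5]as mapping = [0→4, 1→1, 2→0, 3→3, 4→7, 5→2, 6→6, 7→5]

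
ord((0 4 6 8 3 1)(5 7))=6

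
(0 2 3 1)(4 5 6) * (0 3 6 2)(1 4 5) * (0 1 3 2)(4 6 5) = (0 1 2 5)(3 6 4)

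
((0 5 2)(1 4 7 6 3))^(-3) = (1 7 3 4 6)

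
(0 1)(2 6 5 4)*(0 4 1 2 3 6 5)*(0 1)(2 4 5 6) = (0 4 3 2 6 1 5)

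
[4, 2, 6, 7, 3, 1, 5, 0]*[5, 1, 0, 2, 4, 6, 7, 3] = [4, 0, 7, 3, 2, 1, 6, 5]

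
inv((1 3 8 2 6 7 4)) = (1 4 7 6 2 8 3)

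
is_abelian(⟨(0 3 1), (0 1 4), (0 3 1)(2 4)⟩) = no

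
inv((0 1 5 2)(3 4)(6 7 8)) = (0 2 5 1)(3 4)(6 8 7)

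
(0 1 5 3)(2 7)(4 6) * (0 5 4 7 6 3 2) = (0 1 4 3 5 2 6 7)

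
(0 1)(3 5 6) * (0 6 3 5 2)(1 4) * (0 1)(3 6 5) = (0 4)(1 5 6 3 2)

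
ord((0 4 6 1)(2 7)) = 4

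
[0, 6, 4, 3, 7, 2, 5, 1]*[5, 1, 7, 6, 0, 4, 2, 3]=[5, 2, 0, 6, 3, 7, 4, 1]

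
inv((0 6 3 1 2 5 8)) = (0 8 5 2 1 3 6)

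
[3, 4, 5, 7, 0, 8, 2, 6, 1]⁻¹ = [4, 8, 6, 0, 1, 2, 7, 3, 5]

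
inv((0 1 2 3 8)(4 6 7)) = (0 8 3 2 1)(4 7 6)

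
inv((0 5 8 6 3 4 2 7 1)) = (0 1 7 2 4 3 6 8 5)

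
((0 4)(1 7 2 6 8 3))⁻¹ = (0 4)(1 3 8 6 2 7)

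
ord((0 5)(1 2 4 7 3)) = 10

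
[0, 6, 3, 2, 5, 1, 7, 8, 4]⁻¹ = [0, 5, 3, 2, 8, 4, 1, 6, 7]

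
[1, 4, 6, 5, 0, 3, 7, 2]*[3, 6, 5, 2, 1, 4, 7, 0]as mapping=[0→6, 1→1, 2→7, 3→4, 4→3, 5→2, 6→0, 7→5]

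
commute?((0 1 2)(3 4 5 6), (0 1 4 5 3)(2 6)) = no:(0 1 2)(3 4 5 6)*(0 1 4 5 3)(2 6) = (0 4 3 5 2 1 6), (0 1 4 5 3)(2 6)*(0 1 2)(3 4 5 6) = (0 2 3 1 5 4 6)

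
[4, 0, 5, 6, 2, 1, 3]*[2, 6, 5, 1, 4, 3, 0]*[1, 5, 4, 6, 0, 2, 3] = [0, 4, 6, 1, 2, 3, 5] 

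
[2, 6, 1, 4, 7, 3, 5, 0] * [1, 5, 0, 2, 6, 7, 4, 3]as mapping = [0→0, 1→4, 2→5, 3→6, 4→3, 5→2, 6→7, 7→1]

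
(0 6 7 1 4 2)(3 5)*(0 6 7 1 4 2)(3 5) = (0 7 4)(1 2 6)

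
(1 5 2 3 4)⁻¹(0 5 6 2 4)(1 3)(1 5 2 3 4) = (0 2 6 3 1)(4 5)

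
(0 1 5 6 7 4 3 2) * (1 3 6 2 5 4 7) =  (0 3 5 2)(1 4 6)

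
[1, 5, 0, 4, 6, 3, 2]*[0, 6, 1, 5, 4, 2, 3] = [6, 2, 0, 4, 3, 5, 1] 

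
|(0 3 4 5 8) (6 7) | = 10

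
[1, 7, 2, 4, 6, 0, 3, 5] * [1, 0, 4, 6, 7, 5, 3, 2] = [0, 2, 4, 7, 3, 1, 6, 5]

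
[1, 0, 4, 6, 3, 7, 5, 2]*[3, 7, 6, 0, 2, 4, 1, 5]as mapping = [0→7, 1→3, 2→2, 3→1, 4→0, 5→5, 6→4, 7→6]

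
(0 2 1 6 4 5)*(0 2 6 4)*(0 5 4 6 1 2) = (0 1 6 5)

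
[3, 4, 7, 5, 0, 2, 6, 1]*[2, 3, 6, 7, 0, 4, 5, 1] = [7, 0, 1, 4, 2, 6, 5, 3]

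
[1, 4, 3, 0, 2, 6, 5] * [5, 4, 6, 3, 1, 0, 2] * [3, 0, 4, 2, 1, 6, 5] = [1, 0, 2, 6, 5, 4, 3]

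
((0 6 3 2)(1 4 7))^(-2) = (0 3)(1 4 7)(2 6)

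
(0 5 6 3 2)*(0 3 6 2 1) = (0 5 2 3 1)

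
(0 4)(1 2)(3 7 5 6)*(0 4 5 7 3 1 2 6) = (0 5)(1 6)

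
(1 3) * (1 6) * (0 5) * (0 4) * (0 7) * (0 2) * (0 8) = (0 5 4 7 2 8) (1 3 6) 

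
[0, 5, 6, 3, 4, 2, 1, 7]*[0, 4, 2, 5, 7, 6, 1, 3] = [0, 6, 1, 5, 7, 2, 4, 3]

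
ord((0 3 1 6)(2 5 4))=12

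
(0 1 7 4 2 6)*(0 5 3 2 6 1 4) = (0 4 6 5 3 2 1 7)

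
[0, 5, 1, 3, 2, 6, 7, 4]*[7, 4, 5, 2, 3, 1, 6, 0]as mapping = [0→7, 1→1, 2→4, 3→2, 4→5, 5→6, 6→0, 7→3]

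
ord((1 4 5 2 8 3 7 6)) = 8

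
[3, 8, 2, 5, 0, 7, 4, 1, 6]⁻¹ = [4, 7, 2, 0, 6, 3, 8, 5, 1]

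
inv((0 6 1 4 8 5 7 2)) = (0 2 7 5 8 4 1 6)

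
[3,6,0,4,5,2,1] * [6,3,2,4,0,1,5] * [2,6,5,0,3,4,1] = [3,4,1,2,6,5,0]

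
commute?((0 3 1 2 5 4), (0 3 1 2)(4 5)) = no:(0 3 1 2 5 4)*(0 3 1 2)(4 5) = (0 1)(2 4 3), (0 3 1 2)(4 5)*(0 3 1 2 5 4) = (0 1 5)(2 3)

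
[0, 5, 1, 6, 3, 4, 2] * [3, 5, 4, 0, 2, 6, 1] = [3, 6, 5, 1, 0, 2, 4]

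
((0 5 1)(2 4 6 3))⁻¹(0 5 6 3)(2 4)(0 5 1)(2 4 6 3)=(1 3 2 5)(4 6)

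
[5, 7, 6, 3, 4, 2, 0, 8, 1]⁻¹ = [6, 8, 5, 3, 4, 0, 2, 1, 7]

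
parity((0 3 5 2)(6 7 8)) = odd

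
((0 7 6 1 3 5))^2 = (0 6 3)(1 5 7)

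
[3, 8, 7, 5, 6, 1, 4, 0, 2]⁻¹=[7, 5, 8, 0, 6, 3, 4, 2, 1]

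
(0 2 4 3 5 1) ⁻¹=(0 1 5 3 4 2) 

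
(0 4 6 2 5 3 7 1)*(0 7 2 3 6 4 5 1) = (0 5 6 3 2 1 7)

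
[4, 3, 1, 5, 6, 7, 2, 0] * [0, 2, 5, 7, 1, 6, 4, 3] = [1, 7, 2, 6, 4, 3, 5, 0]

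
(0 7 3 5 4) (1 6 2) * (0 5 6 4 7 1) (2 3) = (0 1 4 5 7 2) (3 6) 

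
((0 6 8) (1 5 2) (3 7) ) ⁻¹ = (0 8 6) (1 2 5) (3 7) 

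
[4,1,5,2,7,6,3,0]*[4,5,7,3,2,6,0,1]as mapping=[0→2,1→5,2→6,3→7,4→1,5→0,6→3,7→4]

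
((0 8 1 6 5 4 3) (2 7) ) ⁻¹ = (0 3 4 5 6 1 8) (2 7) 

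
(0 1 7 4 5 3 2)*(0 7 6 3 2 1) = (1 6 3)(2 7 4 5)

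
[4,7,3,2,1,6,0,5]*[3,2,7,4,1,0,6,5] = [1,5,4,7,2,6,3,0]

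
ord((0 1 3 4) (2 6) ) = 4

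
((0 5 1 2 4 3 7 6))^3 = (0 2 7 5 4 6 1 3)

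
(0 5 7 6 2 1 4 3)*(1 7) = (0 5 1 4 3)(2 7 6)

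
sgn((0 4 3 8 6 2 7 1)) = -1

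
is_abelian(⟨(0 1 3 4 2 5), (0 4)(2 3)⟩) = no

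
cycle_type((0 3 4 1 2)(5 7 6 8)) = 4.5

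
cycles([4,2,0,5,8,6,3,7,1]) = (0 4 8 1 2)(3 5 6)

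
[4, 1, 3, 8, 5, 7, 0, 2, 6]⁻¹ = [6, 1, 7, 2, 0, 4, 8, 5, 3]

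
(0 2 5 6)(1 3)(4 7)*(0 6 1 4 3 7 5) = (0 2)(1 7 3 4 5)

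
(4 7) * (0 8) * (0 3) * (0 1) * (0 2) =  (0 8 3 1 2) (4 7) 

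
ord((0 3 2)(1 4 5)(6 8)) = 6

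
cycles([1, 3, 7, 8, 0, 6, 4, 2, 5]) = (0 1 3 8 5 6 4)(2 7)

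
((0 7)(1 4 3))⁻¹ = (0 7)(1 3 4)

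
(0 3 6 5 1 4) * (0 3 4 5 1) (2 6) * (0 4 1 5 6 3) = (0 1 6 5 4) (2 3) 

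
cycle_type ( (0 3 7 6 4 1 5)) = 7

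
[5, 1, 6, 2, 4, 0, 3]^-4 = [0, 1, 3, 6, 4, 5, 2]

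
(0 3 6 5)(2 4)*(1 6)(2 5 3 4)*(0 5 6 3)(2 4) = (0 2 4 6)(1 3)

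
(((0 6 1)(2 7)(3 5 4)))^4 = (0 6 1)(3 5 4)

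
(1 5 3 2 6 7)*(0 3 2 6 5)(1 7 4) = (0 3 6 4 1)(2 5)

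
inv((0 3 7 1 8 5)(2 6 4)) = (0 5 8 1 7 3)(2 4 6)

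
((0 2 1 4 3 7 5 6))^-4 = (0 3)(1 5)(2 7)(4 6)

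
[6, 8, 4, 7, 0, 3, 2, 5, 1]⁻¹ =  [4, 8, 6, 5, 2, 7, 0, 3, 1]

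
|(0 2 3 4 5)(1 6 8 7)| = 20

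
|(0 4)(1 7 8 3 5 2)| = 6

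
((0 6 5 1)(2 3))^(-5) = (0 1 5 6)(2 3)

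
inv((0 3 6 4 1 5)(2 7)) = (0 5 1 4 6 3)(2 7)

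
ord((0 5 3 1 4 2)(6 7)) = 6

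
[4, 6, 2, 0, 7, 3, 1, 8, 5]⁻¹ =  [3, 6, 2, 5, 0, 8, 1, 4, 7]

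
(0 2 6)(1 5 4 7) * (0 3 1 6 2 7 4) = (0 7 6 3 1 5)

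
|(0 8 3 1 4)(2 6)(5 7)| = 10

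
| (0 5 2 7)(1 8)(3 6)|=4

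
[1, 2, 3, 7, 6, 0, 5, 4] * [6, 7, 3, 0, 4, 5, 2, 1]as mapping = [0→7, 1→3, 2→0, 3→1, 4→2, 5→6, 6→5, 7→4]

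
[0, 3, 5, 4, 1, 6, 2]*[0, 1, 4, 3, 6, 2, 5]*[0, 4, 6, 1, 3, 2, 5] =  [0, 1, 6, 5, 4, 2, 3]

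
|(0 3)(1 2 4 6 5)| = 10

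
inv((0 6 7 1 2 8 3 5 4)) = (0 4 5 3 8 2 1 7 6)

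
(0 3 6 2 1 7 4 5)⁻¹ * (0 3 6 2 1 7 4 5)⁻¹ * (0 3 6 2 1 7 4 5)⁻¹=(0 7 6 5 1 3 4 2)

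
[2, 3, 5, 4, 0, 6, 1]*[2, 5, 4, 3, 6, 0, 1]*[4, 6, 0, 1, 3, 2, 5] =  [3, 1, 4, 5, 0, 6, 2]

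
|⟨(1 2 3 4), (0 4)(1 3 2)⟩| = 120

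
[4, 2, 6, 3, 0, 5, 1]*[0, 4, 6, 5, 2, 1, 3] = [2, 6, 3, 5, 0, 1, 4]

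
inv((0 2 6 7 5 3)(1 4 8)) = (0 3 5 7 6 2)(1 8 4)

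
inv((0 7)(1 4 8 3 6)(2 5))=(0 7)(1 6 3 8 4)(2 5)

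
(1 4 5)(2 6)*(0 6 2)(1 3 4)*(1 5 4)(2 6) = (0 2 6)(1 5 3)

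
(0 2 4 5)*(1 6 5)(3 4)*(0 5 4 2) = (1 6 4)(2 3)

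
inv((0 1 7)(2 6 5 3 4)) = (0 7 1)(2 4 3 5 6)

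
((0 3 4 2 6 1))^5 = (0 1 6 2 4 3)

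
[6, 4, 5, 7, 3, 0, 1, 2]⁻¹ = [5, 6, 7, 4, 1, 2, 0, 3]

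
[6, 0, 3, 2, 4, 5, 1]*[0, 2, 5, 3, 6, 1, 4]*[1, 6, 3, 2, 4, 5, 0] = [4, 1, 2, 5, 0, 6, 3]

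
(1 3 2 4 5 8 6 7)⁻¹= (1 7 6 8 5 4 2 3)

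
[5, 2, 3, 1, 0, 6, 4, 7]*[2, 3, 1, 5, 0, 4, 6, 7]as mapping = [0→4, 1→1, 2→5, 3→3, 4→2, 5→6, 6→0, 7→7]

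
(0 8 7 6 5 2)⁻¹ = (0 2 5 6 7 8)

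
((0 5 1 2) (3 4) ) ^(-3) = (0 5 1 2) (3 4) 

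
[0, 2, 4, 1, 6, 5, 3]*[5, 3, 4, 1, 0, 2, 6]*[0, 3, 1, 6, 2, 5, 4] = [5, 2, 0, 6, 4, 1, 3]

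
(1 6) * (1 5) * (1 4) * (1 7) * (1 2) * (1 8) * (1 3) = (1 6 5 4 7 2 8 3) 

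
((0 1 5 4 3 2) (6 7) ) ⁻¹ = (0 2 3 4 5 1) (6 7) 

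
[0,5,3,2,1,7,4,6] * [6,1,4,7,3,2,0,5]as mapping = [0→6,1→2,2→7,3→4,4→1,5→5,6→3,7→0]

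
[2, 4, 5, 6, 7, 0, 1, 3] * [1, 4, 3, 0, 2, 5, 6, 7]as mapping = [0→3, 1→2, 2→5, 3→6, 4→7, 5→1, 6→4, 7→0]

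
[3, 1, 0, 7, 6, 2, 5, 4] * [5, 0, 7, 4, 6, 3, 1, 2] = [4, 0, 5, 2, 1, 7, 3, 6]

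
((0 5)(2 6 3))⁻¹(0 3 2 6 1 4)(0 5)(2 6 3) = (1 4 5 2 6 3)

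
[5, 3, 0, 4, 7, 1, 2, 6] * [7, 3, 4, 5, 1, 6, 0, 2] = [6, 5, 7, 1, 2, 3, 4, 0]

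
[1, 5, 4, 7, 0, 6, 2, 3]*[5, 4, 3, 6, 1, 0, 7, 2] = [4, 0, 1, 2, 5, 7, 3, 6]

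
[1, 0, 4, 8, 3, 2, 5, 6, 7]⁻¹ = [1, 0, 5, 4, 2, 6, 7, 8, 3]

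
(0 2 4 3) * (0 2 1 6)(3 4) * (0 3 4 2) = (0 1 6 3)(2 4)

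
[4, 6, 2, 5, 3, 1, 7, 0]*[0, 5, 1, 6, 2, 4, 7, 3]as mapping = [0→2, 1→7, 2→1, 3→4, 4→6, 5→5, 6→3, 7→0]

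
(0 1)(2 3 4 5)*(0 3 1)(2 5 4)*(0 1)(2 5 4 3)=(0 1 2)(3 5 4)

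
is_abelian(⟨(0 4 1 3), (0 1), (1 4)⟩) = no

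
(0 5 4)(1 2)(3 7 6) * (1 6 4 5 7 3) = (0 7 4)(1 2 6)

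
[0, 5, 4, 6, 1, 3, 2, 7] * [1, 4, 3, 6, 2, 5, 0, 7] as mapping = [0→1, 1→5, 2→2, 3→0, 4→4, 5→6, 6→3, 7→7] 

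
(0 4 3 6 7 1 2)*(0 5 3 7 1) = (0 4 7)(1 2 5 3 6)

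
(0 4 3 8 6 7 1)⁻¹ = (0 1 7 6 8 3 4)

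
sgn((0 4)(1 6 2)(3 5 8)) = -1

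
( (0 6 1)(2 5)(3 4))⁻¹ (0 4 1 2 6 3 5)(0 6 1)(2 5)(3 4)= (0 5 1 4 2 6 3)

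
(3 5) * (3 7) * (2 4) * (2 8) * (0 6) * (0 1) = (0 6 1)(2 4 8)(3 5 7)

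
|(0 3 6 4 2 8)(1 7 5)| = 6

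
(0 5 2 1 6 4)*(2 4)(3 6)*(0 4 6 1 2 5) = (1 3)(5 6)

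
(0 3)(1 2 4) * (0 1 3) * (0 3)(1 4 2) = (0 3 4)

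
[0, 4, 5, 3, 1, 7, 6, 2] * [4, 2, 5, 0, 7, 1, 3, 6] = [4, 7, 1, 0, 2, 6, 3, 5]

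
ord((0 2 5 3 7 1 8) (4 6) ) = 14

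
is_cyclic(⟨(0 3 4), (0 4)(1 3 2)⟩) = no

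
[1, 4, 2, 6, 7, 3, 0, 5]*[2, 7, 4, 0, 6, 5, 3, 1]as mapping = [0→7, 1→6, 2→4, 3→3, 4→1, 5→0, 6→2, 7→5]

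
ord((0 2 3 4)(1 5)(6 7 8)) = 12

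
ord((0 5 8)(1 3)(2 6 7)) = 6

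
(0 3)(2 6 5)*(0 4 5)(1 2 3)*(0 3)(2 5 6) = (0 1 5)(3 4 6)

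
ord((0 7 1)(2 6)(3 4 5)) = 6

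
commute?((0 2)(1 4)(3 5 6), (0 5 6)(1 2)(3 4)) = no:(0 2)(1 4)(3 5 6)*(0 5 6)(1 2)(3 4) = (0 1 3 6 4 2 5), (0 5 6)(1 2)(3 4)*(0 2)(1 4)(3 5 6) = (0 6 2 4 5 3 1)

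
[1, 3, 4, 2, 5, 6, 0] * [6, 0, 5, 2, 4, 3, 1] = [0, 2, 4, 5, 3, 1, 6]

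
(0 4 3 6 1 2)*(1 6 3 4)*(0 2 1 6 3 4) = (0 6 3 4)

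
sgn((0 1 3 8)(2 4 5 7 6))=-1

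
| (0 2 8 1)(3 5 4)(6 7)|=12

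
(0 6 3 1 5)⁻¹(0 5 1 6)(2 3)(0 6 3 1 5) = (0 5 3 6)(1 2)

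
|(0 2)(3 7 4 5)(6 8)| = 4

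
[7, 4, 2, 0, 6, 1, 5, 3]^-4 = [3, 1, 2, 7, 4, 5, 6, 0]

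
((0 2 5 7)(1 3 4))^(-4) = (1 4 3)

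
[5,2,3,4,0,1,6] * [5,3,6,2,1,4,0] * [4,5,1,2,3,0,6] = [3,6,1,5,0,2,4]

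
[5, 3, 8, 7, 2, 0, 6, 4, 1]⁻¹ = [5, 8, 4, 1, 7, 0, 6, 3, 2]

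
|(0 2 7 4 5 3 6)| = 7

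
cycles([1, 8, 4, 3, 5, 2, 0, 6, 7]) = (0 1 8 7 6)(2 4 5)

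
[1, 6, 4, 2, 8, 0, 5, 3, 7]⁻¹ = [5, 0, 3, 7, 2, 6, 1, 8, 4]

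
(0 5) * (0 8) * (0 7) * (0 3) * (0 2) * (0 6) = (0 5 8 7 3 2 6)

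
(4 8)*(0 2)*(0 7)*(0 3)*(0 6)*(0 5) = (0 2 7 3 6 5)(4 8)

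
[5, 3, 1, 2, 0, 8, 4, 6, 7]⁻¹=[4, 2, 3, 1, 6, 0, 7, 8, 5]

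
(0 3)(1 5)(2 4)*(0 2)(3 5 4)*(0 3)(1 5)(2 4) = (0 1 2)(3 4)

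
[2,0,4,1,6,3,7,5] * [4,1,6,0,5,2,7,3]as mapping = [0→6,1→4,2→5,3→1,4→7,5→0,6→3,7→2]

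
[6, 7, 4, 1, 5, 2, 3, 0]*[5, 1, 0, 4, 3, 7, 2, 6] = [2, 6, 3, 1, 7, 0, 4, 5]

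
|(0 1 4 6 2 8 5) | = 7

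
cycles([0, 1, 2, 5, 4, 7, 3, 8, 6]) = (3 5 7 8 6)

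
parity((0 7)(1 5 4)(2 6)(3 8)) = odd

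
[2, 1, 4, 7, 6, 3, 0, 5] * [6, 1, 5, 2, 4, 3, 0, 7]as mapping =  [0→5, 1→1, 2→4, 3→7, 4→0, 5→2, 6→6, 7→3]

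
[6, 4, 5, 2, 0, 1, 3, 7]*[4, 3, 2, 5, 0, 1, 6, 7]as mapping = [0→6, 1→0, 2→1, 3→2, 4→4, 5→3, 6→5, 7→7]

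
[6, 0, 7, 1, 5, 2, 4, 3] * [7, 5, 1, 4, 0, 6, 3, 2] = [3, 7, 2, 5, 6, 1, 0, 4]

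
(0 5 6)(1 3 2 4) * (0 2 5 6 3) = (0 6 2 4 1)(3 5)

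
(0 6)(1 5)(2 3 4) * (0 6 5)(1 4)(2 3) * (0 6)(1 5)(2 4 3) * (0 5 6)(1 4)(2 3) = (0 4 3 6 5 2 1)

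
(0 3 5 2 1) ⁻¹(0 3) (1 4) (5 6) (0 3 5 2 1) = (0 4) (2 6) (3 5) 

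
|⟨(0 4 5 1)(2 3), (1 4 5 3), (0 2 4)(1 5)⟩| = 720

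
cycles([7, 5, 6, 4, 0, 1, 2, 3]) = (0 7 3 4)(1 5)(2 6)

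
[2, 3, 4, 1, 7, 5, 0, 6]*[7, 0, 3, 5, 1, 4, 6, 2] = [3, 5, 1, 0, 2, 4, 7, 6]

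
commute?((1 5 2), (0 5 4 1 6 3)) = no:(1 5 2)*(0 5 4 1 6 3) = (0 5 2 6 3)(1 4), (0 5 4 1 6 3)*(1 5 2) = (0 2 1 6 3)(4 5)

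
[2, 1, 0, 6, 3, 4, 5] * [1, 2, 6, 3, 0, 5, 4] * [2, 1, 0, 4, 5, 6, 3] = [3, 0, 1, 5, 4, 2, 6]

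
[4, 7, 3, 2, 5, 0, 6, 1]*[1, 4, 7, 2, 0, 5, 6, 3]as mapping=[0→0, 1→3, 2→2, 3→7, 4→5, 5→1, 6→6, 7→4]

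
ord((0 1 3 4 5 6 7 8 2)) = 9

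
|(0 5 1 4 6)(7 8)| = 10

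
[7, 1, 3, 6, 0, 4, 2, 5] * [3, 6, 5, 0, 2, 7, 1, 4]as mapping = [0→4, 1→6, 2→0, 3→1, 4→3, 5→2, 6→5, 7→7]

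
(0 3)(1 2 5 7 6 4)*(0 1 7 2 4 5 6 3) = (1 4 7 3)(2 6 5)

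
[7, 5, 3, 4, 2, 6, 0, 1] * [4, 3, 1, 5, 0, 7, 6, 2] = [2, 7, 5, 0, 1, 6, 4, 3]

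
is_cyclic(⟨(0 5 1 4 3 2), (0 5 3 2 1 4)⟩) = no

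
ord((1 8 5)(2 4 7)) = 3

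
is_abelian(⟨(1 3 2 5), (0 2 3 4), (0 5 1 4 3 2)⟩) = no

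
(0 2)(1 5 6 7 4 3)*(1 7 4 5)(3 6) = (0 2)(3 7 5)(4 6)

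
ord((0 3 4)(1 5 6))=3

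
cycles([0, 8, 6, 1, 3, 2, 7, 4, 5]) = (1 8 5 2 6 7 4 3)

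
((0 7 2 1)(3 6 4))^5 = (0 7 2 1)(3 4 6)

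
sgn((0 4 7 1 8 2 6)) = 1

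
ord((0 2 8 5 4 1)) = 6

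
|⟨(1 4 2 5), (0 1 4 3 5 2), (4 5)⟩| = 720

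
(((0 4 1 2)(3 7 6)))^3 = (0 2 1 4)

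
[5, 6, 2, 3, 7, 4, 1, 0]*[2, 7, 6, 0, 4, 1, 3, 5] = [1, 3, 6, 0, 5, 4, 7, 2]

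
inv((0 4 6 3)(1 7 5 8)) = (0 3 6 4)(1 8 5 7)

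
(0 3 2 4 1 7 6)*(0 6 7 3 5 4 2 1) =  (0 5 4)(1 3)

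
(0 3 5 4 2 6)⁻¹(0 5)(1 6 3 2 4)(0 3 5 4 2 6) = (0 5 6 2 1)(3 4)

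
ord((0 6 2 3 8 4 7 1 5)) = 9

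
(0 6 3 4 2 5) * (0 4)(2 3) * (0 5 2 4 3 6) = (3 5)(4 6)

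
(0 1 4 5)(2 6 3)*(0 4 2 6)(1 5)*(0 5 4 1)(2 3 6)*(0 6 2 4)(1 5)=(1 3 4 6 2)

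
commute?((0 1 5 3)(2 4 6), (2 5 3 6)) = no:(0 1 5 3)(2 4 6) * (2 5 3 6) = (0 1 3)(2 4)(5 6), (2 5 3 6) * (0 1 5 3)(2 4 6) = (0 1 5)(2 3)(4 6)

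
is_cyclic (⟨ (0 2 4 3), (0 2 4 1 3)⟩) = no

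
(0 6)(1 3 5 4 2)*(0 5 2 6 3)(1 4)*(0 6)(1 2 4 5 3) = (0 1 6 3 4)(2 5)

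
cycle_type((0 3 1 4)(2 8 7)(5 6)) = 2.3.4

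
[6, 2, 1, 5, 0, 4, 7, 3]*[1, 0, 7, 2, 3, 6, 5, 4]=[5, 7, 0, 6, 1, 3, 4, 2]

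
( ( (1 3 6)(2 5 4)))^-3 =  ()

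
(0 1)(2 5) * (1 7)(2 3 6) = (0 7 1)(2 5 3 6)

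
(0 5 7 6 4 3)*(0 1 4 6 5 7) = (0 7 5)(1 4 3)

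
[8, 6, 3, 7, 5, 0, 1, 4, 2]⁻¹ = [5, 6, 8, 2, 7, 4, 1, 3, 0]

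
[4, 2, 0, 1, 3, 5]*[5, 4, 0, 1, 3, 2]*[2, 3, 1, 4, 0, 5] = [4, 2, 5, 0, 3, 1]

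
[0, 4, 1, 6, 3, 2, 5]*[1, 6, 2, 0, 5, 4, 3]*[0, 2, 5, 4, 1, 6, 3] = [2, 6, 3, 4, 0, 5, 1]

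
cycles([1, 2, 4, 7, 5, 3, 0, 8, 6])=(0 1 2 4 5 3 7 8 6)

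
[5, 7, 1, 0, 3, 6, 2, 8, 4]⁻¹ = [3, 2, 6, 4, 8, 0, 5, 1, 7]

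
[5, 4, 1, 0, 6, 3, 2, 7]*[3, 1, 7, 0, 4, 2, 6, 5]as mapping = [0→2, 1→4, 2→1, 3→3, 4→6, 5→0, 6→7, 7→5]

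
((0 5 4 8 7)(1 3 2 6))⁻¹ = (0 7 8 4 5)(1 6 2 3)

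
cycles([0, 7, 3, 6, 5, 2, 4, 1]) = (1 7)(2 3 6 4 5)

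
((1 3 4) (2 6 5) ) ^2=(1 4 3) (2 5 6) 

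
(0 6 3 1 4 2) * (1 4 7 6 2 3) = (0 2) (1 7 6) (3 4) 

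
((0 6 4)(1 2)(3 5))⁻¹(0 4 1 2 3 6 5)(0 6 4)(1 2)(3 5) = (0 2 1 5 4 3 6)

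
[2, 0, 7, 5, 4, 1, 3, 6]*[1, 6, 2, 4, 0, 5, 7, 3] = [2, 1, 3, 5, 0, 6, 4, 7]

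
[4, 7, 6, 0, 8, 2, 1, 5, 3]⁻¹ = [3, 6, 5, 8, 0, 7, 2, 1, 4]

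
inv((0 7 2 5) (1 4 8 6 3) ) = (0 5 2 7) (1 3 6 8 4) 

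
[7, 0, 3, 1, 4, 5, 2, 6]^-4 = [6, 7, 1, 0, 4, 5, 3, 2]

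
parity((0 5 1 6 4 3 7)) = even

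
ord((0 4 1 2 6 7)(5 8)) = 6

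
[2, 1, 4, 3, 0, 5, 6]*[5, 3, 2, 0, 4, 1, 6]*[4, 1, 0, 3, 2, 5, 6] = [0, 3, 2, 4, 5, 1, 6]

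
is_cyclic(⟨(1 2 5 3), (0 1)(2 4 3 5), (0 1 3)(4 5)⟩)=no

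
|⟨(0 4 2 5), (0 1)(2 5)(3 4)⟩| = 120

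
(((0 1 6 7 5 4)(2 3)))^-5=(0 1 6 7 5 4)(2 3)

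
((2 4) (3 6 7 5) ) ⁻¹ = (2 4) (3 5 7 6) 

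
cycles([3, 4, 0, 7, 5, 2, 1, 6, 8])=(0 3 7 6 1 4 5 2)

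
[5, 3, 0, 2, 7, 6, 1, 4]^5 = [2, 6, 3, 1, 7, 0, 5, 4]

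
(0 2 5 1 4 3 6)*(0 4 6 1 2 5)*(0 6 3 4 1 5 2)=(0 2 6 1 3 5)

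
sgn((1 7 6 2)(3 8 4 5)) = 1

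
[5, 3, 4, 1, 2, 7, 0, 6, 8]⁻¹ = [6, 3, 4, 1, 2, 0, 7, 5, 8]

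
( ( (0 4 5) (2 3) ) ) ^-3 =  (2 3) 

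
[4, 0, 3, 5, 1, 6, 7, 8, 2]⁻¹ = [1, 4, 8, 2, 0, 3, 5, 6, 7]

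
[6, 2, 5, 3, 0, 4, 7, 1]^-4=[1, 4, 0, 3, 7, 6, 2, 5]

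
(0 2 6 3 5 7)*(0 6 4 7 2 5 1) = (0 5 2 4 7 6 3 1)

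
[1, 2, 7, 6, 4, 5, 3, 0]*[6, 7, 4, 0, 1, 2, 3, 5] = [7, 4, 5, 3, 1, 2, 0, 6]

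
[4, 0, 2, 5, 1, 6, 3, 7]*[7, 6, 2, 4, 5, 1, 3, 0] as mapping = [0→5, 1→7, 2→2, 3→1, 4→6, 5→3, 6→4, 7→0] 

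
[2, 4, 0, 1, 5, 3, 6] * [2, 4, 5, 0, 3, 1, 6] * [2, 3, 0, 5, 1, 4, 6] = [4, 5, 0, 1, 3, 2, 6]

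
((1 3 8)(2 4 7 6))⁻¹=(1 8 3)(2 6 7 4)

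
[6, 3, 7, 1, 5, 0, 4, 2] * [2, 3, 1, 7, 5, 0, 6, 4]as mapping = [0→6, 1→7, 2→4, 3→3, 4→0, 5→2, 6→5, 7→1]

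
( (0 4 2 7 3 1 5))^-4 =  (0 7 5 2 1 4 3)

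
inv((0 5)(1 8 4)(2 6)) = (0 5)(1 4 8)(2 6)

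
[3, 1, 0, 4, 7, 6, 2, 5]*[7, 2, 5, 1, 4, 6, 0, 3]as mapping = [0→1, 1→2, 2→7, 3→4, 4→3, 5→0, 6→5, 7→6]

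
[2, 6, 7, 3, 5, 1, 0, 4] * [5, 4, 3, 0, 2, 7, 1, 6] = [3, 1, 6, 0, 7, 4, 5, 2]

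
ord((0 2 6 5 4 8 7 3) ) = 8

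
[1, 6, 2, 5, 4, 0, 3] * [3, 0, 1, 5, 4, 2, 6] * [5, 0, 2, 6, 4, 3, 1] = [5, 1, 0, 2, 4, 6, 3]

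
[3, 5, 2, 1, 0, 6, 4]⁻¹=[4, 3, 2, 0, 6, 1, 5]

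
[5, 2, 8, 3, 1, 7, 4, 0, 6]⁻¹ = [7, 4, 1, 3, 6, 0, 8, 5, 2]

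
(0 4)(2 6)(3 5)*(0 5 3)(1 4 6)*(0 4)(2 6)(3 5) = (0 2 1)(3 5 4)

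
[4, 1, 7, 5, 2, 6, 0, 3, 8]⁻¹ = [6, 1, 4, 7, 0, 3, 5, 2, 8]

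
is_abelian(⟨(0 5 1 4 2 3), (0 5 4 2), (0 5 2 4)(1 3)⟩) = no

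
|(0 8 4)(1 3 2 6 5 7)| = 6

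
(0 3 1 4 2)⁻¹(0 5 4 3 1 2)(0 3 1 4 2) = (0 3 5 2 1 4)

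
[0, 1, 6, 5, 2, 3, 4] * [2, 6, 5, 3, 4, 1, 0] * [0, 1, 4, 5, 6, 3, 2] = [4, 2, 0, 1, 3, 5, 6]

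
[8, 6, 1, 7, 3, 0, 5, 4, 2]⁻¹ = [5, 2, 8, 4, 7, 6, 1, 3, 0]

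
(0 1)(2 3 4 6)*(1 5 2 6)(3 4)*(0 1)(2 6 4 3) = (0 5 6 4)(2 3)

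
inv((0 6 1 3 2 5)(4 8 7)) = (0 5 2 3 1 6)(4 7 8)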